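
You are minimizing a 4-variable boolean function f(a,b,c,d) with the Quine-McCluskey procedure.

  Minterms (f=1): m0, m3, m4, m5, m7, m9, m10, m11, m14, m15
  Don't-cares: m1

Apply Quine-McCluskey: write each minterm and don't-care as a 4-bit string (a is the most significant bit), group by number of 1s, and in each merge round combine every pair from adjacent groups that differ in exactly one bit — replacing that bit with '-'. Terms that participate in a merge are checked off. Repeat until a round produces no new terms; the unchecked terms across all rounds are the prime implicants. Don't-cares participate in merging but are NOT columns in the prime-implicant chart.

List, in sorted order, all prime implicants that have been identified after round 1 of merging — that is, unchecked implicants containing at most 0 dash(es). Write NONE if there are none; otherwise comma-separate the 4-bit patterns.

size-2^0 implicants → 0000(✓)  0001(✓)  0011(✓)  0100(✓)  0101(✓)  0111(✓)  1001(✓)  1010(✓)  1011(✓)  1110(✓)  1111(✓)
size-2^1 implicants → -001(✓)  -011(✓)  -111(✓)  0-00(✓)  0-01(✓)  0-11(✓)  00-1(✓)  000-(✓)  01-1(✓)  010-(✓)  1-10(✓)  1-11(✓)  10-1(✓)  101-(✓)  111-(✓)
size-2^2 implicants → --11  -0-1  0--1  0-0-  1-1-
Unchecked terms (primes): --11, -0-1, 0--1, 0-0-, 1-1-

NONE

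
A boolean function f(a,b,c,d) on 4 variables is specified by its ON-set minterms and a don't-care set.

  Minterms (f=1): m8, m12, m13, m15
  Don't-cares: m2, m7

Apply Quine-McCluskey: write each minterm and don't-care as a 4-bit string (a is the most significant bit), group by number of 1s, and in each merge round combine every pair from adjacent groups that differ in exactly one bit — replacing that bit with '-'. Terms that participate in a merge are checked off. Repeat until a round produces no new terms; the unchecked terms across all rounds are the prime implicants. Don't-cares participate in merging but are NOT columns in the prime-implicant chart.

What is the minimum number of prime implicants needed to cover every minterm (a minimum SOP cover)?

2

[col 0] 0010, 0111*, 1000*, 1100*, 1101*, 1111*
[col 1] -111, 1-00, 11-1, 110-
Prime implicants: -111, 0010, 1-00, 11-1, 110-
PI chart (minterm → PIs covering it):
  8 | 1-00  (sole → essential)
  12 | 1-00,110-
  13 | 11-1,110-
  15 | -111,11-1
Essential prime implicants: 1-00
Petrick residual → 11-1
Minimum SOP uses 2 PIs: ac'd' + abd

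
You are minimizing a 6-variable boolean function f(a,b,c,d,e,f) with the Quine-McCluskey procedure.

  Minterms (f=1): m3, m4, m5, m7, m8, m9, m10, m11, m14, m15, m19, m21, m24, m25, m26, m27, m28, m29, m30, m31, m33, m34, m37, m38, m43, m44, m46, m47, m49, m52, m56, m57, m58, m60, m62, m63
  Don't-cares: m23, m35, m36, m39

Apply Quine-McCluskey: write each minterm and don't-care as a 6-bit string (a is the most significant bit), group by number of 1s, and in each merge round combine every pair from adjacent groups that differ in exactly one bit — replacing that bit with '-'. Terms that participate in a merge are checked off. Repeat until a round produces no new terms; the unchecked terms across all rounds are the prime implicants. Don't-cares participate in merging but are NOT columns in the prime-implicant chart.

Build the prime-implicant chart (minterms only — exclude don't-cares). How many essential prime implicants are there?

8

size-2^0 implicants → 000011(✓)  000100(✓)  000101(✓)  000111(✓)  001000(✓)  001001(✓)  001010(✓)  001011(✓)  001110(✓)  001111(✓)  010011(✓)  010101(✓)  010111(✓)  011000(✓)  011001(✓)  011010(✓)  011011(✓)  011100(✓)  011101(✓)  011110(✓)  011111(✓)  100001(✓)  100010(✓)  100011(✓)  100100(✓)  100101(✓)  100110(✓)  100111(✓)  101011(✓)  101100(✓)  101110(✓)  101111(✓)  110001(✓)  110100(✓)  111000(✓)  111001(✓)  111010(✓)  111100(✓)  111110(✓)  111111(✓)
size-2^1 implicants → -00011(✓)  -00100(✓)  -00101(✓)  -00111(✓)  -01011(✓)  -01110(✓)  -01111(✓)  -11000(✓)  -11001(✓)  -11010(✓)  -11100(✓)  -11110(✓)  -11111(✓)  0-0011(✓)  0-0101(✓)  0-0111(✓)  0-1000(✓)  0-1001(✓)  0-1010(✓)  0-1011(✓)  0-1110(✓)  0-1111(✓)  00-011(✓)  00-111(✓)  000-11(✓)  0001-1(✓)  00010-(✓)  001-10(✓)  001-11(✓)  0010-0(✓)  0010-1(✓)  00100-(✓)  00101-(✓)  00111-(✓)  01-011(✓)  01-101(✓)  01-111(✓)  010-11(✓)  0101-1(✓)  011-00(✓)  011-01(✓)  011-10(✓)  011-11(✓)  0110-0(✓)  0110-1(✓)  01100-(✓)  01101-(✓)  0111-0(✓)  0111-1(✓)  01110-(✓)  01111-(✓)  1-0001  1-0100(✓)  1-1100(✓)  1-1110(✓)  1-1111(✓)  10-011(✓)  10-100(✓)  10-110(✓)  10-111(✓)  100-01(✓)  100-10(✓)  100-11(✓)  1000-1(✓)  10001-(✓)  1001-0(✓)  1001-1(✓)  10010-(✓)  10011-(✓)  101-11(✓)  1011-0(✓)  10111-(✓)  11-001  11-100(✓)  111-00(✓)  111-10(✓)  1110-0(✓)  11100-(✓)  1111-0(✓)  11111-(✓)
size-2^2 implicants → --1110(✓)  --1111(✓)  -0-011(✓)  -0-111(✓)  -00-11(✓)  -001-1  -0010-  -01-11(✓)  -0111-(✓)  -11-00(✓)  -11-10(✓)  -110-0(✓)  -1100-  -111-0(✓)  -1111-(✓)  0--011(✓)  0--111(✓)  0-0-11(✓)  0-01-1  0-1-10(✓)  0-1-11(✓)  0-10-0(✓)  0-10-1(✓)  0-100-(✓)  0-101-(✓)  0-111-(✓)  00--11(✓)  001-1-(✓)  0010--(✓)  01--11(✓)  01-1-1  011--0(✓)  011--1(✓)  011-0-(✓)  011-1-(✓)  0110--(✓)  0111--(✓)  1--100  1-11-0  1-111-(✓)  10--11(✓)  10-1-0  10-11-  100--1  100-1-  1001--  111--0(✓)
size-2^3 implicants → --111-  -0--11  -11--0  0---11  0-1-1-  0-10--  011---
Unchecked terms (primes): --111-, -0--11, -001-1, -0010-, -11--0, -1100-, 0---11, 0-01-1, 0-1-1-, 0-10--, 01-1-1, 011---, 1--100, 1-0001, 1-11-0, 10-1-0, 10-11-, 100--1, 100-1-, 1001--, 11-001
Minterm coverage:
  m3 ⊆ -0--11,0---11
  m4 ⊆ -0010- [E]
  m5 ⊆ -001-1,-0010-,0-01-1
  m7 ⊆ -0--11,-001-1,0---11,0-01-1
  m8 ⊆ 0-10-- [E]
  m9 ⊆ 0-10-- [E]
  m10 ⊆ 0-1-1-,0-10--
  m11 ⊆ -0--11,0---11,0-1-1-,0-10--
  m14 ⊆ --111-,0-1-1-
  m15 ⊆ --111-,-0--11,0---11,0-1-1-
  m19 ⊆ 0---11 [E]
  m21 ⊆ 0-01-1,01-1-1
  m24 ⊆ -11--0,-1100-,0-10--,011---
  m25 ⊆ -1100-,0-10--,011---
  m26 ⊆ -11--0,0-1-1-,0-10--,011---
  m27 ⊆ 0---11,0-1-1-,0-10--,011---
  m28 ⊆ -11--0,011---
  m29 ⊆ 01-1-1,011---
  m30 ⊆ --111-,-11--0,0-1-1-,011---
  m31 ⊆ --111-,0---11,0-1-1-,01-1-1,011---
  m33 ⊆ 1-0001,100--1
  m34 ⊆ 100-1- [E]
  m37 ⊆ -001-1,-0010-,100--1,1001--
  m38 ⊆ 10-1-0,10-11-,100-1-,1001--
  m43 ⊆ -0--11 [E]
  m44 ⊆ 1--100,1-11-0,10-1-0
  m46 ⊆ --111-,1-11-0,10-1-0,10-11-
  m47 ⊆ --111-,-0--11,10-11-
  m49 ⊆ 1-0001,11-001
  m52 ⊆ 1--100 [E]
  m56 ⊆ -11--0,-1100-
  m57 ⊆ -1100-,11-001
  m58 ⊆ -11--0 [E]
  m60 ⊆ -11--0,1--100,1-11-0
  m62 ⊆ --111-,-11--0,1-11-0
  m63 ⊆ --111- [E]
E = {--111-, -0--11, -0010-, -11--0, 0---11, 0-10--, 1--100, 100-1-}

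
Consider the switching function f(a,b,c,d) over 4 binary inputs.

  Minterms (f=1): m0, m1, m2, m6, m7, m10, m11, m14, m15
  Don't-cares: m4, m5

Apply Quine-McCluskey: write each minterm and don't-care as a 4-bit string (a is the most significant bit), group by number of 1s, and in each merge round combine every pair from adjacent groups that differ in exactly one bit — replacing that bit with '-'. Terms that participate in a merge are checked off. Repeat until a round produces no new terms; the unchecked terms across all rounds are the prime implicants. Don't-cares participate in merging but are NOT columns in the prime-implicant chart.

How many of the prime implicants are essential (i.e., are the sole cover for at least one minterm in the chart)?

2

[col 0] 0000*, 0001*, 0010*, 0100*, 0101*, 0110*, 0111*, 1010*, 1011*, 1110*, 1111*
[col 1] -010*, -110*, -111*, 0-00*, 0-01*, 0-10*, 00-0*, 000-*, 01-0*, 01-1*, 010-*, 011-*, 1-10*, 1-11*, 101-*, 111-*
[col 2] --10, -11-, 0--0, 0-0-, 01--, 1-1-
Prime implicants: --10, -11-, 0--0, 0-0-, 01--, 1-1-
PI chart (minterm → PIs covering it):
  0 | 0--0,0-0-
  1 | 0-0-  (sole → essential)
  2 | --10,0--0
  6 | --10,-11-,0--0,01--
  7 | -11-,01--
  10 | --10,1-1-
  11 | 1-1-  (sole → essential)
  14 | --10,-11-,1-1-
  15 | -11-,1-1-
Essential prime implicants: 0-0-, 1-1-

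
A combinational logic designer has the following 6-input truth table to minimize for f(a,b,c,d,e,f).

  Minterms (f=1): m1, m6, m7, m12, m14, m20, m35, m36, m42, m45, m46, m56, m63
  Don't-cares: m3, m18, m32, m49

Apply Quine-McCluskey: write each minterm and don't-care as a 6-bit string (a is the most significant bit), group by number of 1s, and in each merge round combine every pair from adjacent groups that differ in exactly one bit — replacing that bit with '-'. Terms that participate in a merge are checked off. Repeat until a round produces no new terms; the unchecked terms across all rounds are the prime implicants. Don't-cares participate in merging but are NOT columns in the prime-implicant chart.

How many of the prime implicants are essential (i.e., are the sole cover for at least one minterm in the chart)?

[col 0] 000001*, 000011*, 000110*, 000111*, 001100*, 001110*, 010010, 010100, 100000*, 100011*, 100100*, 101010*, 101101, 101110*, 110001, 111000, 111111
[col 1] -00011, -01110, 00-110, 000-11, 0000-1, 00011-, 0011-0, 100-00, 101-10
Prime implicants: -00011, -01110, 00-110, 000-11, 0000-1, 00011-, 0011-0, 010010, 010100, 100-00, 101-10, 101101, 110001, 111000, 111111
PI chart (minterm → PIs covering it):
  1 | 0000-1  (sole → essential)
  6 | 00-110,00011-
  7 | 000-11,00011-
  12 | 0011-0  (sole → essential)
  14 | -01110,00-110,0011-0
  20 | 010100  (sole → essential)
  35 | -00011  (sole → essential)
  36 | 100-00  (sole → essential)
  42 | 101-10  (sole → essential)
  45 | 101101  (sole → essential)
  46 | -01110,101-10
  56 | 111000  (sole → essential)
  63 | 111111  (sole → essential)
Essential prime implicants: -00011, 0000-1, 0011-0, 010100, 100-00, 101-10, 101101, 111000, 111111

9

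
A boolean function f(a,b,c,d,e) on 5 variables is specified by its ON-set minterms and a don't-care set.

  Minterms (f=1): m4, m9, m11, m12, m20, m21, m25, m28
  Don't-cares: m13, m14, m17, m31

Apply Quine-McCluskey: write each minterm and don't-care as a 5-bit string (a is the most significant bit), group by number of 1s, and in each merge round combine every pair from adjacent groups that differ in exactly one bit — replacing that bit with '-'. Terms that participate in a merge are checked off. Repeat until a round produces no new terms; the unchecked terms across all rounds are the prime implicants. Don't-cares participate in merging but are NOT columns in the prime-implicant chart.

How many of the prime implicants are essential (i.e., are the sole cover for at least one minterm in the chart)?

[col 0] 00100*, 01001*, 01011*, 01100*, 01101*, 01110*, 10001*, 10100*, 10101*, 11001*, 11100*, 11111
[col 1] -0100*, -1001, -1100*, 0-100*, 01-01, 010-1, 011-0, 0110-, 1-001, 1-100*, 10-01, 1010-
[col 2] --100
Prime implicants: --100, -1001, 01-01, 010-1, 011-0, 0110-, 1-001, 10-01, 1010-, 11111
PI chart (minterm → PIs covering it):
  4 | --100  (sole → essential)
  9 | -1001,01-01,010-1
  11 | 010-1  (sole → essential)
  12 | --100,011-0,0110-
  20 | --100,1010-
  21 | 10-01,1010-
  25 | -1001,1-001
  28 | --100  (sole → essential)
Essential prime implicants: --100, 010-1

2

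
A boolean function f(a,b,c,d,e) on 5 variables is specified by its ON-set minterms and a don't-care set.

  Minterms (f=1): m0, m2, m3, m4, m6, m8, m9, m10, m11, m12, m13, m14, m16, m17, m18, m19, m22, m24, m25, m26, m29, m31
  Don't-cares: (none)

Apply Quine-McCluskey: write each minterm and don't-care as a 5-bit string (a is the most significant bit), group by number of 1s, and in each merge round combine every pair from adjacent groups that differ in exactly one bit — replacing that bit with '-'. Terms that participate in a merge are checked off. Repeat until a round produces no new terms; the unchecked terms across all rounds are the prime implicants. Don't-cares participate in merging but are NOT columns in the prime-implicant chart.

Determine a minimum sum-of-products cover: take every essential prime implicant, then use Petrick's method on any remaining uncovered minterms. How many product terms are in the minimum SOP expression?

7

[col 0] 00000*, 00010*, 00011*, 00100*, 00110*, 01000*, 01001*, 01010*, 01011*, 01100*, 01101*, 01110*, 10000*, 10001*, 10010*, 10011*, 10110*, 11000*, 11001*, 11010*, 11101*, 11111*
[col 1] -0000*, -0010*, -0011*, -0110*, -1000*, -1001*, -1010*, -1101*, 0-000*, 0-010*, 0-011*, 0-100*, 0-110*, 00-00*, 00-10*, 000-0*, 0001-*, 001-0*, 01-00*, 01-01*, 01-10*, 010-0*, 010-1*, 0100-*, 0101-*, 011-0*, 0110-*, 1-000*, 1-001*, 1-010*, 10-10*, 100-0*, 100-1*, 1000-*, 1001-*, 11-01*, 110-0*, 1100-*, 111-1
[col 2] --000*, --010*, -0-10, -00-0*, -001-, -1-01, -10-0*, -100-, 0--00*, 0--10*, 0-0-0*, 0-01-, 0-1-0*, 00--0*, 01--0*, 01-0-, 010--, 1-0-0*, 1-00-, 100--
[col 3] --0-0, 0---0
Prime implicants: --0-0, -0-10, -001-, -1-01, -100-, 0---0, 0-01-, 01-0-, 010--, 1-00-, 100--, 111-1
PI chart (minterm → PIs covering it):
  0 | --0-0,0---0
  2 | --0-0,-0-10,-001-,0---0,0-01-
  3 | -001-,0-01-
  4 | 0---0  (sole → essential)
  6 | -0-10,0---0
  8 | --0-0,-100-,0---0,01-0-,010--
  9 | -1-01,-100-,01-0-,010--
  10 | --0-0,0---0,0-01-,010--
  11 | 0-01-,010--
  12 | 0---0,01-0-
  13 | -1-01,01-0-
  14 | 0---0  (sole → essential)
  16 | --0-0,1-00-,100--
  17 | 1-00-,100--
  18 | --0-0,-0-10,-001-,100--
  19 | -001-,100--
  22 | -0-10  (sole → essential)
  24 | --0-0,-100-,1-00-
  25 | -1-01,-100-,1-00-
  26 | --0-0  (sole → essential)
  29 | -1-01,111-1
  31 | 111-1  (sole → essential)
Essential prime implicants: --0-0, -0-10, 0---0, 111-1
Petrick residual → -1-01, 0-01-, 100--
Minimum SOP uses 7 PIs: c'e' + b'de' + bd'e + a'e' + a'c'd + ab'c' + abce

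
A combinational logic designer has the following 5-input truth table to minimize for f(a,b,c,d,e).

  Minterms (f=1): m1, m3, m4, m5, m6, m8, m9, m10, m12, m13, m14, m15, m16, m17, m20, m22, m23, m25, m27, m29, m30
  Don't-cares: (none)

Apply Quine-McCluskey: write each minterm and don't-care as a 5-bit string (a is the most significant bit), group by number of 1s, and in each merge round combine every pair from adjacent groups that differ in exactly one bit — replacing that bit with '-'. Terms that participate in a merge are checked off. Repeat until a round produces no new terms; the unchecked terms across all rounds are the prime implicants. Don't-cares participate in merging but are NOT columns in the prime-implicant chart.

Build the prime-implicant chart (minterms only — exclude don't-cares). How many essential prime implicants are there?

7

Round 0: 00001✓ 00011✓ 00100✓ 00101✓ 00110✓ 01000✓ 01001✓ 01010✓ 01100✓ 01101✓ 01110✓ 01111✓ 10000✓ 10001✓ 10100✓ 10110✓ 10111✓ 11001✓ 11011✓ 11101✓ 11110✓
Round 1: -0001✓ -0100✓ -0110✓ -1001✓ -1101✓ -1110✓ 0-001✓ 0-100✓ 0-101✓ 0-110✓ 00-01✓ 000-1 001-0✓ 0010-✓ 01-00✓ 01-01✓ 01-10✓ 010-0✓ 0100-✓ 011-0✓ 011-1✓ 0110-✓ 0111-✓ 1-001✓ 1-110✓ 10-00 1000- 101-0✓ 1011- 11-01✓ 110-1
Round 2: --001 --110 -01-0 -1-01 0--01 0-1-0 0-10- 01--0 01-0- 011--
PIs = {--001, --110, -01-0, -1-01, 0--01, 0-1-0, 0-10-, 000-1, 01--0, 01-0-, 011--, 10-00, 1000-, 1011-, 110-1}
Coverage chart:
  m1: --001,0--01,000-1
  m3: 000-1 ←essential
  m4: -01-0,0-1-0,0-10-
  m5: 0--01,0-10-
  m6: --110,-01-0,0-1-0
  m8: 01--0,01-0-
  m9: --001,-1-01,0--01,01-0-
  m10: 01--0 ←essential
  m12: 0-1-0,0-10-,01--0,01-0-,011--
  m13: -1-01,0--01,0-10-,01-0-,011--
  m14: --110,0-1-0,01--0,011--
  m15: 011-- ←essential
  m16: 10-00,1000-
  m17: --001,1000-
  m20: -01-0,10-00
  m22: --110,-01-0,1011-
  m23: 1011- ←essential
  m25: --001,-1-01,110-1
  m27: 110-1 ←essential
  m29: -1-01 ←essential
  m30: --110 ←essential
Essential: --110, -1-01, 000-1, 01--0, 011--, 1011-, 110-1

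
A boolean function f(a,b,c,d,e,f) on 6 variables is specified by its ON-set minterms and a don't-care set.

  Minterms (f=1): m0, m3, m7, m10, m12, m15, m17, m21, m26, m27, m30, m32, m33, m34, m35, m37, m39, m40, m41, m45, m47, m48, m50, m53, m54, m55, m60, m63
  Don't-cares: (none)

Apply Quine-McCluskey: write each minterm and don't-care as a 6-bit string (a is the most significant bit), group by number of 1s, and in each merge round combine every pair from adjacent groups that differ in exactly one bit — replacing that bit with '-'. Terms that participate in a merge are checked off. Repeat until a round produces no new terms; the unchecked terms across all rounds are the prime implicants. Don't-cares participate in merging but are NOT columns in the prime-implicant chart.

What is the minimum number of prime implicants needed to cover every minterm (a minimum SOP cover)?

15

size-2^0 implicants → 000000(✓)  000011(✓)  000111(✓)  001010(✓)  001100  001111(✓)  010001(✓)  010101(✓)  011010(✓)  011011(✓)  011110(✓)  100000(✓)  100001(✓)  100010(✓)  100011(✓)  100101(✓)  100111(✓)  101000(✓)  101001(✓)  101101(✓)  101111(✓)  110000(✓)  110010(✓)  110101(✓)  110110(✓)  110111(✓)  111100  111111(✓)
size-2^1 implicants → -00000  -00011(✓)  -00111(✓)  -01111(✓)  -10101  0-1010  00-111(✓)  000-11(✓)  010-01  011-10  01101-  1-0000(✓)  1-0010(✓)  1-0101(✓)  1-0111(✓)  1-1111(✓)  10-000(✓)  10-001(✓)  10-101(✓)  10-111(✓)  100-01(✓)  100-11(✓)  1000-0(✓)  1000-1(✓)  10000-(✓)  10001-(✓)  1001-1(✓)  101-01(✓)  10100-(✓)  1011-1(✓)  11-111(✓)  110-10  1100-0(✓)  1101-1(✓)  11011-
size-2^2 implicants → -0-111  -00-11  1--111  1-00-0  1-01-1  10--01  10-00-  10-1-1  100--1  1000--
Unchecked terms (primes): -0-111, -00-11, -00000, -10101, 0-1010, 001100, 010-01, 011-10, 01101-, 1--111, 1-00-0, 1-01-1, 10--01, 10-00-, 10-1-1, 100--1, 1000--, 110-10, 11011-, 111100
Minterm coverage:
  m0 ⊆ -00000 [E]
  m3 ⊆ -00-11 [E]
  m7 ⊆ -0-111,-00-11
  m10 ⊆ 0-1010 [E]
  m12 ⊆ 001100 [E]
  m15 ⊆ -0-111 [E]
  m17 ⊆ 010-01 [E]
  m21 ⊆ -10101,010-01
  m26 ⊆ 0-1010,011-10,01101-
  m27 ⊆ 01101- [E]
  m30 ⊆ 011-10 [E]
  m32 ⊆ -00000,1-00-0,10-00-,1000--
  m33 ⊆ 10--01,10-00-,100--1,1000--
  m34 ⊆ 1-00-0,1000--
  m35 ⊆ -00-11,100--1,1000--
  m37 ⊆ 1-01-1,10--01,10-1-1,100--1
  m39 ⊆ -0-111,-00-11,1--111,1-01-1,10-1-1,100--1
  m40 ⊆ 10-00- [E]
  m41 ⊆ 10--01,10-00-
  m45 ⊆ 10--01,10-1-1
  m47 ⊆ -0-111,1--111,10-1-1
  m48 ⊆ 1-00-0 [E]
  m50 ⊆ 1-00-0,110-10
  m53 ⊆ -10101,1-01-1
  m54 ⊆ 110-10,11011-
  m55 ⊆ 1--111,1-01-1,11011-
  m60 ⊆ 111100 [E]
  m63 ⊆ 1--111 [E]
E = {-0-111, -00-11, -00000, 0-1010, 001100, 010-01, 011-10, 01101-, 1--111, 1-00-0, 10-00-, 111100}
Petrick residual → -10101, 10--01, 110-10
Cover = b'def + b'c'ef + b'c'd'e'f' + bc'de'f + a'cd'ef' + a'b'cde'f' + a'bc'e'f + a'bcef' + a'bcd'e + adef + ac'd'f' + ab'e'f + ab'd'e' + abc'ef' + abcde'f'  |cover|=15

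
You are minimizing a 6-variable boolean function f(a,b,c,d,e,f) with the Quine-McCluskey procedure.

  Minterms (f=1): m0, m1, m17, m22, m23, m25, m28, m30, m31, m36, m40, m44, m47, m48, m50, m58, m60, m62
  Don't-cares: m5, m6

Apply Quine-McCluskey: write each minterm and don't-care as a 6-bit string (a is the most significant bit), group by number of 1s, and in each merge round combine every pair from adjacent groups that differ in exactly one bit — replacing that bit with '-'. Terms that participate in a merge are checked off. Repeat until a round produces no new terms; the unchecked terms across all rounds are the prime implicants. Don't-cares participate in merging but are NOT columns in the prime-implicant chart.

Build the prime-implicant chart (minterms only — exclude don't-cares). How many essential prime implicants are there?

8

[col 0] 000000*, 000001*, 000101*, 000110*, 010001*, 010110*, 010111*, 011001*, 011100*, 011110*, 011111*, 100100*, 101000*, 101100*, 101111, 110000*, 110010*, 111010*, 111100*, 111110*
[col 1] -11100*, -11110*, 0-0001, 0-0110, 000-01, 00000-, 01-001, 01-110*, 01-111*, 01011-*, 0111-0*, 01111-*, 1-1100, 10-100, 101-00, 11-010, 1100-0, 111-10, 1111-0*
[col 2] -111-0, 01-11-
Prime implicants: -111-0, 0-0001, 0-0110, 000-01, 00000-, 01-001, 01-11-, 1-1100, 10-100, 101-00, 101111, 11-010, 1100-0, 111-10
PI chart (minterm → PIs covering it):
  0 | 00000-  (sole → essential)
  1 | 0-0001,000-01,00000-
  17 | 0-0001,01-001
  22 | 0-0110,01-11-
  23 | 01-11-  (sole → essential)
  25 | 01-001  (sole → essential)
  28 | -111-0  (sole → essential)
  30 | -111-0,01-11-
  31 | 01-11-  (sole → essential)
  36 | 10-100  (sole → essential)
  40 | 101-00  (sole → essential)
  44 | 1-1100,10-100,101-00
  47 | 101111  (sole → essential)
  48 | 1100-0  (sole → essential)
  50 | 11-010,1100-0
  58 | 11-010,111-10
  60 | -111-0,1-1100
  62 | -111-0,111-10
Essential prime implicants: -111-0, 00000-, 01-001, 01-11-, 10-100, 101-00, 101111, 1100-0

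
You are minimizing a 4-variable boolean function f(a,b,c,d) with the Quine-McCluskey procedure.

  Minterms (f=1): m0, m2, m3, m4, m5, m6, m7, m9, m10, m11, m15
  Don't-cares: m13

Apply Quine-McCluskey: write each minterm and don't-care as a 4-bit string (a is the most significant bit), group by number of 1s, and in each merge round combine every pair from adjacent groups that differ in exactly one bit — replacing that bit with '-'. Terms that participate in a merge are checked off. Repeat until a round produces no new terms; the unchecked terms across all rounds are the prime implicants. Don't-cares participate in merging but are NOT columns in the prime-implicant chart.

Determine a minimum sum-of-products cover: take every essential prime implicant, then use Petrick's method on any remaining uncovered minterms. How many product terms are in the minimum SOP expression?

Round 0: 0000✓ 0010✓ 0011✓ 0100✓ 0101✓ 0110✓ 0111✓ 1001✓ 1010✓ 1011✓ 1101✓ 1111✓
Round 1: -010✓ -011✓ -101✓ -111✓ 0-00✓ 0-10✓ 0-11✓ 00-0✓ 001-✓ 01-0✓ 01-1✓ 010-✓ 011-✓ 1-01✓ 1-11✓ 10-1✓ 101-✓ 11-1✓
Round 2: --11 -01- -1-1 0--0 0-1- 01-- 1--1
PIs = {--11, -01-, -1-1, 0--0, 0-1-, 01--, 1--1}
Coverage chart:
  m0: 0--0 ←essential
  m2: -01-,0--0,0-1-
  m3: --11,-01-,0-1-
  m4: 0--0,01--
  m5: -1-1,01--
  m6: 0--0,0-1-,01--
  m7: --11,-1-1,0-1-,01--
  m9: 1--1 ←essential
  m10: -01- ←essential
  m11: --11,-01-,1--1
  m15: --11,-1-1,1--1
Essential: -01-, 0--0, 1--1
Petrick residual → -1-1
Min cover (4 terms): b'c + bd + a'd' + ad

4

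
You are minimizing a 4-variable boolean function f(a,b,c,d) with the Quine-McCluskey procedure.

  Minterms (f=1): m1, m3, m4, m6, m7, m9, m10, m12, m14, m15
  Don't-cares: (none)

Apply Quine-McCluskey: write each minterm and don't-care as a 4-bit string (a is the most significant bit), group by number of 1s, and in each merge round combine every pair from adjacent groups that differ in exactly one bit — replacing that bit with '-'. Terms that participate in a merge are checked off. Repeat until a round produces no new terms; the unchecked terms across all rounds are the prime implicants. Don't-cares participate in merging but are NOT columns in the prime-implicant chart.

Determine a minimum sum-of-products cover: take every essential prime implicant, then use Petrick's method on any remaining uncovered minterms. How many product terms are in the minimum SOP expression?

5

size-2^0 implicants → 0001(✓)  0011(✓)  0100(✓)  0110(✓)  0111(✓)  1001(✓)  1010(✓)  1100(✓)  1110(✓)  1111(✓)
size-2^1 implicants → -001  -100(✓)  -110(✓)  -111(✓)  0-11  00-1  01-0(✓)  011-(✓)  1-10  11-0(✓)  111-(✓)
size-2^2 implicants → -1-0  -11-
Unchecked terms (primes): -001, -1-0, -11-, 0-11, 00-1, 1-10
Minterm coverage:
  m1 ⊆ -001,00-1
  m3 ⊆ 0-11,00-1
  m4 ⊆ -1-0 [E]
  m6 ⊆ -1-0,-11-
  m7 ⊆ -11-,0-11
  m9 ⊆ -001 [E]
  m10 ⊆ 1-10 [E]
  m12 ⊆ -1-0 [E]
  m14 ⊆ -1-0,-11-,1-10
  m15 ⊆ -11- [E]
E = {-001, -1-0, -11-, 1-10}
Petrick residual → 0-11
Cover = b'c'd + bd' + bc + a'cd + acd'  |cover|=5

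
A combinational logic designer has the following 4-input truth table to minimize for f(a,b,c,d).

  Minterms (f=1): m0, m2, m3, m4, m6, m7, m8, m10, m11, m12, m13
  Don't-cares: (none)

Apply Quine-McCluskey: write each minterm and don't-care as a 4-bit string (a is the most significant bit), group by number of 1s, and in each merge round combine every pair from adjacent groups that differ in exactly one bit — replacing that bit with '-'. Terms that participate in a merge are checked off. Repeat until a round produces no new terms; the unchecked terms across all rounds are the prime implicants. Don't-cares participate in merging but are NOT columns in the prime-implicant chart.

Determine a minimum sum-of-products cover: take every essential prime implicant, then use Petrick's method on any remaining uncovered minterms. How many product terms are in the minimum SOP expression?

size-2^0 implicants → 0000(✓)  0010(✓)  0011(✓)  0100(✓)  0110(✓)  0111(✓)  1000(✓)  1010(✓)  1011(✓)  1100(✓)  1101(✓)
size-2^1 implicants → -000(✓)  -010(✓)  -011(✓)  -100(✓)  0-00(✓)  0-10(✓)  0-11(✓)  00-0(✓)  001-(✓)  01-0(✓)  011-(✓)  1-00(✓)  10-0(✓)  101-(✓)  110-
size-2^2 implicants → --00  -0-0  -01-  0--0  0-1-
Unchecked terms (primes): --00, -0-0, -01-, 0--0, 0-1-, 110-
Minterm coverage:
  m0 ⊆ --00,-0-0,0--0
  m2 ⊆ -0-0,-01-,0--0,0-1-
  m3 ⊆ -01-,0-1-
  m4 ⊆ --00,0--0
  m6 ⊆ 0--0,0-1-
  m7 ⊆ 0-1- [E]
  m8 ⊆ --00,-0-0
  m10 ⊆ -0-0,-01-
  m11 ⊆ -01- [E]
  m12 ⊆ --00,110-
  m13 ⊆ 110- [E]
E = {-01-, 0-1-, 110-}
Petrick residual → --00
Cover = c'd' + b'c + a'c + abc'  |cover|=4

4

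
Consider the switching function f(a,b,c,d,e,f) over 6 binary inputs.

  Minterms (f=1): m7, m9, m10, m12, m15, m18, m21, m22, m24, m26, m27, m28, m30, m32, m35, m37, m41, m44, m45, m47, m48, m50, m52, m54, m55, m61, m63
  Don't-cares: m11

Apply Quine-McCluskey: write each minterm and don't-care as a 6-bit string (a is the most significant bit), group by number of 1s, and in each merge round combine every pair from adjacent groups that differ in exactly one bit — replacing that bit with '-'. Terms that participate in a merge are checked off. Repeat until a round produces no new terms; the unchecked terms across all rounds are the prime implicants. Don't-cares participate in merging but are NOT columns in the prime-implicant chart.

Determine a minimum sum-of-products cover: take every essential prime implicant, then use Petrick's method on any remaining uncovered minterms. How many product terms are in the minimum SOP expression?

Round 0: 000111✓ 001001✓ 001010✓ 001011✓ 001100✓ 001111✓ 010010✓ 010101 010110✓ 011000✓ 011010✓ 011011✓ 011100✓ 011110✓ 100000✓ 100011 100101✓ 101001✓ 101100✓ 101101✓ 101111✓ 110000✓ 110010✓ 110100✓ 110110✓ 110111✓ 111101✓ 111111✓
Round 1: -01001 -01100 -01111 -10010✓ -10110✓ 0-1010✓ 0-1011✓ 0-1100 00-111 001-11 0010-1 00101-✓ 01-010✓ 01-110✓ 010-10✓ 011-00✓ 011-10✓ 0110-0✓ 01101-✓ 0111-0✓ 1-0000 1-1101✓ 1-1111✓ 10-101 101-01 1011-1✓ 10110- 11-111 110-00✓ 110-10✓ 1100-0✓ 1101-0✓ 11011- 1111-1✓
Round 2: -10-10 0-101- 01--10 011--0 1-11-1 110--0
PIs = {-01001, -01100, -01111, -10-10, 0-101-, 0-1100, 00-111, 001-11, 0010-1, 01--10, 010101, 011--0, 1-0000, 1-11-1, 10-101, 100011, 101-01, 10110-, 11-111, 110--0, 11011-}
Coverage chart:
  m7: 00-111 ←essential
  m9: -01001,0010-1
  m10: 0-101- ←essential
  m12: -01100,0-1100
  m15: -01111,00-111,001-11
  m18: -10-10,01--10
  m21: 010101 ←essential
  m22: -10-10,01--10
  m24: 011--0 ←essential
  m26: 0-101-,01--10,011--0
  m27: 0-101- ←essential
  m28: 0-1100,011--0
  m30: 01--10,011--0
  m32: 1-0000 ←essential
  m35: 100011 ←essential
  m37: 10-101 ←essential
  m41: -01001,101-01
  m44: -01100,10110-
  m45: 1-11-1,10-101,101-01,10110-
  m47: -01111,1-11-1
  m48: 1-0000,110--0
  m50: -10-10,110--0
  m52: 110--0 ←essential
  m54: -10-10,110--0,11011-
  m55: 11-111,11011-
  m61: 1-11-1 ←essential
  m63: 1-11-1,11-111
Essential: 0-101-, 00-111, 010101, 011--0, 1-0000, 1-11-1, 10-101, 100011, 110--0
Petrick residual → -01001, -01100, -10-10, 11-111
Min cover (13 terms): b'cd'e'f + b'cde'f' + bc'ef' + a'cd'e + a'b'def + a'bc'de'f + a'bcf' + ac'd'e'f' + acdf + ab'de'f + ab'c'd'ef + abdef + abc'f'

13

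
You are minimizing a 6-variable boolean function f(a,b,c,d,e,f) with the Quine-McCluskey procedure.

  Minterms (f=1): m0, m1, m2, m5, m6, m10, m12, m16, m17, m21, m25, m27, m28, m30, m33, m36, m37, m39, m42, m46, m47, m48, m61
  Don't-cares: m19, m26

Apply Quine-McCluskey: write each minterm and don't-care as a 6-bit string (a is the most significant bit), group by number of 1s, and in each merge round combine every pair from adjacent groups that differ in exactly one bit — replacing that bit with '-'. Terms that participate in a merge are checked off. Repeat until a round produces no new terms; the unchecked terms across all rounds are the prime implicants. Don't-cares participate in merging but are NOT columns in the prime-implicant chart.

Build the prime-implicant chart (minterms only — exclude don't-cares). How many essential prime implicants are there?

Round 0: 000000✓ 000001✓ 000010✓ 000101✓ 000110✓ 001010✓ 001100✓ 010000✓ 010001✓ 010011✓ 010101✓ 011001✓ 011010✓ 011011✓ 011100✓ 011110✓ 100001✓ 100100✓ 100101✓ 100111✓ 101010✓ 101110✓ 101111✓ 110000✓ 111101
Round 1: -00001✓ -00101✓ -01010 -10000 0-0000✓ 0-0001✓ 0-0101✓ 0-1010 0-1100 00-010 000-01✓ 000-10 0000-0 00000-✓ 01-001✓ 01-011✓ 010-01✓ 0100-1✓ 01000-✓ 011-10 0110-1✓ 01101- 0111-0 10-111 100-01✓ 1001-1 10010- 101-10 10111-
Round 2: -00-01 0-0-01 0-000- 01-0-1
PIs = {-00-01, -01010, -10000, 0-0-01, 0-000-, 0-1010, 0-1100, 00-010, 000-10, 0000-0, 01-0-1, 011-10, 01101-, 0111-0, 10-111, 1001-1, 10010-, 101-10, 10111-, 111101}
Coverage chart:
  m0: 0-000-,0000-0
  m1: -00-01,0-0-01,0-000-
  m2: 00-010,000-10,0000-0
  m5: -00-01,0-0-01
  m6: 000-10 ←essential
  m10: -01010,0-1010,00-010
  m12: 0-1100 ←essential
  m16: -10000,0-000-
  m17: 0-0-01,0-000-,01-0-1
  m21: 0-0-01 ←essential
  m25: 01-0-1 ←essential
  m27: 01-0-1,01101-
  m28: 0-1100,0111-0
  m30: 011-10,0111-0
  m33: -00-01 ←essential
  m36: 10010- ←essential
  m37: -00-01,1001-1,10010-
  m39: 10-111,1001-1
  m42: -01010,101-10
  m46: 101-10,10111-
  m47: 10-111,10111-
  m48: -10000 ←essential
  m61: 111101 ←essential
Essential: -00-01, -10000, 0-0-01, 0-1100, 000-10, 01-0-1, 10010-, 111101

8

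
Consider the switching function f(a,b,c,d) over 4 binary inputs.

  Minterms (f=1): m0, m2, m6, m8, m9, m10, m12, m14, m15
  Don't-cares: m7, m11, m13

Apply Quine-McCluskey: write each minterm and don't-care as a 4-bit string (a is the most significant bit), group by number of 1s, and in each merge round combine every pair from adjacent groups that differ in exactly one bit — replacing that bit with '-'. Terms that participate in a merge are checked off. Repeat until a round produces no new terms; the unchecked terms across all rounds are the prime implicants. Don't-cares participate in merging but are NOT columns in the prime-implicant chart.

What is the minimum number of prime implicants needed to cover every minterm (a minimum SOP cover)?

3

Round 0: 0000✓ 0010✓ 0110✓ 0111✓ 1000✓ 1001✓ 1010✓ 1011✓ 1100✓ 1101✓ 1110✓ 1111✓
Round 1: -000✓ -010✓ -110✓ -111✓ 0-10✓ 00-0✓ 011-✓ 1-00✓ 1-01✓ 1-10✓ 1-11✓ 10-0✓ 10-1✓ 100-✓ 101-✓ 11-0✓ 11-1✓ 110-✓ 111-✓
Round 2: --10 -0-0 -11- 1--0✓ 1--1✓ 1-0-✓ 1-1-✓ 10--✓ 11--✓
Round 3: 1---
PIs = {--10, -0-0, -11-, 1---}
Coverage chart:
  m0: -0-0 ←essential
  m2: --10,-0-0
  m6: --10,-11-
  m8: -0-0,1---
  m9: 1--- ←essential
  m10: --10,-0-0,1---
  m12: 1--- ←essential
  m14: --10,-11-,1---
  m15: -11-,1---
Essential: -0-0, 1---
Petrick residual → --10
Min cover (3 terms): cd' + b'd' + a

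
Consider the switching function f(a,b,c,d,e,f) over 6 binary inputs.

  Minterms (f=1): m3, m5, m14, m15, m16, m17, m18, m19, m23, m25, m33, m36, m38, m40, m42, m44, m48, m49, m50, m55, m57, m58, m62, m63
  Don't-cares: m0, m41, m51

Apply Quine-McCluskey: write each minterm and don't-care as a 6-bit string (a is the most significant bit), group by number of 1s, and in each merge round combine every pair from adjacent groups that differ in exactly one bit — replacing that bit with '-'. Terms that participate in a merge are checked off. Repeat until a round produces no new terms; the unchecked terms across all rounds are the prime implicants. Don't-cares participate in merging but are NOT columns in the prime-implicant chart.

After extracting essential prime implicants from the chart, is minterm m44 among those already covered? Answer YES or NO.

NO

[col 0] 000000*, 000011*, 000101, 001110*, 001111*, 010000*, 010001*, 010010*, 010011*, 010111*, 011001*, 100001*, 100100*, 100110*, 101000*, 101001*, 101010*, 101100*, 110000*, 110001*, 110010*, 110011*, 110111*, 111001*, 111010*, 111110*, 111111*
[col 1] -10000*, -10001*, -10010*, -10011*, -10111*, -11001*, 0-0000, 0-0011, 00111-, 01-001*, 010-11*, 0100-0*, 0100-1*, 01000-*, 01001-*, 1-0001*, 1-1001*, 1-1010, 10-001*, 10-100, 1001-0, 101-00, 1010-0, 10100-, 11-001*, 11-010, 11-111, 110-11*, 1100-0*, 1100-1*, 11000-*, 11001-*, 111-10, 11111-
[col 2] -1-001, -10-11, -100-0*, -100-1*, -1000-*, -1001-*, 0100--*, 1--001, 1100--*
[col 3] -100--
Prime implicants: -1-001, -10-11, -100--, 0-0000, 0-0011, 000101, 00111-, 1--001, 1-1010, 10-100, 1001-0, 101-00, 1010-0, 10100-, 11-010, 11-111, 111-10, 11111-
PI chart (minterm → PIs covering it):
  3 | 0-0011  (sole → essential)
  5 | 000101  (sole → essential)
  14 | 00111-  (sole → essential)
  15 | 00111-  (sole → essential)
  16 | -100--,0-0000
  17 | -1-001,-100--
  18 | -100--  (sole → essential)
  19 | -10-11,-100--,0-0011
  23 | -10-11  (sole → essential)
  25 | -1-001  (sole → essential)
  33 | 1--001  (sole → essential)
  36 | 10-100,1001-0
  38 | 1001-0  (sole → essential)
  40 | 101-00,1010-0,10100-
  42 | 1-1010,1010-0
  44 | 10-100,101-00
  48 | -100--  (sole → essential)
  49 | -1-001,-100--,1--001
  50 | -100--,11-010
  55 | -10-11,11-111
  57 | -1-001,1--001
  58 | 1-1010,11-010,111-10
  62 | 111-10,11111-
  63 | 11-111,11111-
Essential prime implicants: -1-001, -10-11, -100--, 0-0011, 000101, 00111-, 1--001, 1001-0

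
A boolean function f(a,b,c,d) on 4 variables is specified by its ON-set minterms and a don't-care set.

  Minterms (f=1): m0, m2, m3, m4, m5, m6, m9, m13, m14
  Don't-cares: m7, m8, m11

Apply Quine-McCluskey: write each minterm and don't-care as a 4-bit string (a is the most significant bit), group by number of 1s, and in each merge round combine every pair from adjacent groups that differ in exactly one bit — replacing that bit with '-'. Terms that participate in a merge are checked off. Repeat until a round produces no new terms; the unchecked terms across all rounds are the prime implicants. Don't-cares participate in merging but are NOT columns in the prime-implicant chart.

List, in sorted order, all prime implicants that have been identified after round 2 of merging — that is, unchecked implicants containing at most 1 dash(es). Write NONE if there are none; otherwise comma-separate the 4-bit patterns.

-000, -011, -101, -110, 1-01, 10-1, 100-

Round 0: 0000✓ 0010✓ 0011✓ 0100✓ 0101✓ 0110✓ 0111✓ 1000✓ 1001✓ 1011✓ 1101✓ 1110✓
Round 1: -000 -011 -101 -110 0-00✓ 0-10✓ 0-11✓ 00-0✓ 001-✓ 01-0✓ 01-1✓ 010-✓ 011-✓ 1-01 10-1 100-
Round 2: 0--0 0-1- 01--
PIs = {-000, -011, -101, -110, 0--0, 0-1-, 01--, 1-01, 10-1, 100-}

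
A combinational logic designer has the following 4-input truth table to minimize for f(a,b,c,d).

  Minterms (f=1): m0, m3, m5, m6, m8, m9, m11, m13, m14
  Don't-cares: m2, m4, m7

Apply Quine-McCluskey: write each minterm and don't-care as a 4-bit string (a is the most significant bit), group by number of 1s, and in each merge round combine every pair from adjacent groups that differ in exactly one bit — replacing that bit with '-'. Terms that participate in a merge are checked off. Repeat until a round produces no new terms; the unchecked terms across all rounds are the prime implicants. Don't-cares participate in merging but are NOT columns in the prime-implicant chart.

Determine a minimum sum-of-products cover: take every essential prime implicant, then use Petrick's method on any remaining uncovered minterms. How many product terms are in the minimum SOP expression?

Round 0: 0000✓ 0010✓ 0011✓ 0100✓ 0101✓ 0110✓ 0111✓ 1000✓ 1001✓ 1011✓ 1101✓ 1110✓
Round 1: -000 -011 -101 -110 0-00✓ 0-10✓ 0-11✓ 00-0✓ 001-✓ 01-0✓ 01-1✓ 010-✓ 011-✓ 1-01 10-1 100-
Round 2: 0--0 0-1- 01--
PIs = {-000, -011, -101, -110, 0--0, 0-1-, 01--, 1-01, 10-1, 100-}
Coverage chart:
  m0: -000,0--0
  m3: -011,0-1-
  m5: -101,01--
  m6: -110,0--0,0-1-,01--
  m8: -000,100-
  m9: 1-01,10-1,100-
  m11: -011,10-1
  m13: -101,1-01
  m14: -110 ←essential
Essential: -110
Petrick residual → -000, -011, -101, 1-01
Min cover (5 terms): b'c'd' + b'cd + bc'd + bcd' + ac'd

5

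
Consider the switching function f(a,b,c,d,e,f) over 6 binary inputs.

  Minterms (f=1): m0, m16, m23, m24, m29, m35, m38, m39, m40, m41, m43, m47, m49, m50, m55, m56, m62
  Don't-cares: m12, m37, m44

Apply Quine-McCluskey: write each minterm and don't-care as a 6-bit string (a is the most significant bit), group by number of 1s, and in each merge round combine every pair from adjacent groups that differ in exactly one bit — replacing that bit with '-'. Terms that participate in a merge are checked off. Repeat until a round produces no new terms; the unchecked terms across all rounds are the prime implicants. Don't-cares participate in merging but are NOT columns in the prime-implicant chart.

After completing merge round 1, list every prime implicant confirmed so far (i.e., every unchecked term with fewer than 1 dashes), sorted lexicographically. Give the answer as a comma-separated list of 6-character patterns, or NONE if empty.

011101, 110001, 110010, 111110

Round 0: 000000✓ 001100✓ 010000✓ 010111✓ 011000✓ 011101 100011✓ 100101✓ 100110✓ 100111✓ 101000✓ 101001✓ 101011✓ 101100✓ 101111✓ 110001 110010 110111✓ 111000✓ 111110
Round 1: -01100 -10111 -11000 0-0000 01-000 1-0111 1-1000 10-011✓ 10-111✓ 100-11✓ 1001-1 10011- 101-00 101-11✓ 1010-1 10100-
Round 2: 10--11
PIs = {-01100, -10111, -11000, 0-0000, 01-000, 011101, 1-0111, 1-1000, 10--11, 1001-1, 10011-, 101-00, 1010-1, 10100-, 110001, 110010, 111110}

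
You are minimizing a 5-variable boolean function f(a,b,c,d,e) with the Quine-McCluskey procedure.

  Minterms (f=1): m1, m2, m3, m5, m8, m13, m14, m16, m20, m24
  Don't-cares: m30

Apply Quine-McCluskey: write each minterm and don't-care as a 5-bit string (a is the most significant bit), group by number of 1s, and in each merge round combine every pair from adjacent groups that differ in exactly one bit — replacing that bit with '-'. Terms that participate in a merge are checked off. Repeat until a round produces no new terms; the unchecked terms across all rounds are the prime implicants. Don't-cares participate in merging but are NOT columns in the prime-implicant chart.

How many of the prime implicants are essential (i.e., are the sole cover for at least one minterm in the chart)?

size-2^0 implicants → 00001(✓)  00010(✓)  00011(✓)  00101(✓)  01000(✓)  01101(✓)  01110(✓)  10000(✓)  10100(✓)  11000(✓)  11110(✓)
size-2^1 implicants → -1000  -1110  0-101  00-01  000-1  0001-  1-000  10-00
Unchecked terms (primes): -1000, -1110, 0-101, 00-01, 000-1, 0001-, 1-000, 10-00
Minterm coverage:
  m1 ⊆ 00-01,000-1
  m2 ⊆ 0001- [E]
  m3 ⊆ 000-1,0001-
  m5 ⊆ 0-101,00-01
  m8 ⊆ -1000 [E]
  m13 ⊆ 0-101 [E]
  m14 ⊆ -1110 [E]
  m16 ⊆ 1-000,10-00
  m20 ⊆ 10-00 [E]
  m24 ⊆ -1000,1-000
E = {-1000, -1110, 0-101, 0001-, 10-00}

5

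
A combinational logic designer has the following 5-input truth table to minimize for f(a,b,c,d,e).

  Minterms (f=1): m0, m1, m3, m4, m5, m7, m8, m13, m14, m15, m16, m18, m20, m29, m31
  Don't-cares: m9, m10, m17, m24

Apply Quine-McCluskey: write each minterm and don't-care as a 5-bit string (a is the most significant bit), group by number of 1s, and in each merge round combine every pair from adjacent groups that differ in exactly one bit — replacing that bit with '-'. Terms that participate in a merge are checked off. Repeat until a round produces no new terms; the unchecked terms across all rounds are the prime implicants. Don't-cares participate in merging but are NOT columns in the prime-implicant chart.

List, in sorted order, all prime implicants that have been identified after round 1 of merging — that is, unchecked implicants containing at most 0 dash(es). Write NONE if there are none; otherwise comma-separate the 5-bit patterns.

Round 0: 00000✓ 00001✓ 00011✓ 00100✓ 00101✓ 00111✓ 01000✓ 01001✓ 01010✓ 01101✓ 01110✓ 01111✓ 10000✓ 10001✓ 10010✓ 10100✓ 11000✓ 11101✓ 11111✓
Round 1: -0000✓ -0001✓ -0100✓ -1000✓ -1101✓ -1111✓ 0-000✓ 0-001✓ 0-101✓ 0-111✓ 00-00✓ 00-01✓ 00-11✓ 000-1✓ 0000-✓ 001-1✓ 0010-✓ 01-01✓ 01-10 010-0 0100-✓ 011-1✓ 0111- 1-000✓ 10-00✓ 100-0 1000-✓ 111-1✓
Round 2: --000 -0-00 -000- -11-1 0--01 0-00- 0-1-1 00--1 00-0-
PIs = {--000, -0-00, -000-, -11-1, 0--01, 0-00-, 0-1-1, 00--1, 00-0-, 01-10, 010-0, 0111-, 100-0}

NONE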